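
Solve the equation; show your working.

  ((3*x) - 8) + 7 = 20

Step 1. [((3*x) - 8) + 7 = 20] +7 is outermost — subtract 7 both sides ⇒ sub: (3*x) - 8 = 13.
Step 2. [(3*x) - 8 = 13] 8 comes off first (add 8) ⇒ sub: 3*x = 21.
Step 3. [3*x = 21] 3 out front; divide by 3, so div: x = 7.

Answer: x ∈ {7}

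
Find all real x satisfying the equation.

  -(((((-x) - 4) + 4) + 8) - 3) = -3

Step 1. [-(((((-x) - 4) + 4) + 8) - 3) = -3] flip signs both sides, so neg: ((((-x) - 4) + 4) + 8) - 3 = 3.
Step 2. [((((-x) - 4) + 4) + 8) - 3 = 3] add 3: x sits inside (… - 3) ⇒ sub: (((-x) - 4) + 4) + 8 = 6.
Step 3. [(((-x) - 4) + 4) + 8 = 6] +8 is outermost — subtract 8 both sides ⇒ sub: ((-x) - 4) + 4 = -2.
Step 4. [((-x) - 4) + 4 = -2] +4 is outermost — subtract 4 both sides ⇒ sub: (-x) - 4 = -6.
Step 5. [(-x) - 4 = -6] add 4: x sits inside (… - 4). So sub: -x = -2.
Step 6. [-x = -2] flip signs both sides ⇒ neg: x = 2.

Answer: x ∈ {2}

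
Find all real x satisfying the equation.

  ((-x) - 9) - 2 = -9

Step 1. [((-x) - 9) - 2 = -9] add 2: x sits inside (… - 2) ⇒ sub: (-x) - 9 = -7.
Step 2. [(-x) - 9 = -7] -9 is outermost — add 9 both sides. So sub: -x = 2.
Step 3. [-x = 2] LHS negated; negate both sides, so neg: x = -2.

Answer: x ∈ {-2}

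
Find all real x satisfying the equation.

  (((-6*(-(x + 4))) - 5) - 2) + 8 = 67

Step 1. [(((-6*(-(x + 4))) - 5) - 2) + 8 = 67] +8 is outermost — subtract 8 both sides. So sub: ((-6*(-(x + 4))) - 5) - 2 = 59.
Step 2. [((-6*(-(x + 4))) - 5) - 2 = 59] the outer -2 inverts by adding 2 ⇒ sub: (-6*(-(x + 4))) - 5 = 61.
Step 3. [(-6*(-(x + 4))) - 5 = 61] add 5: x sits inside (… - 5). So sub: -6*(-(x + 4)) = 66.
Step 4. [-6*(-(x + 4)) = 66] -6 out front; divide by -6, so div: -(x + 4) = -11.
Step 5. [-(x + 4) = -11] leading − — multiply by −1, so neg: x + 4 = 11.
Step 6. [x + 4 = 11] the outer +4 inverts by subtracting 4, so sub: x = 7.

Answer: x ∈ {7}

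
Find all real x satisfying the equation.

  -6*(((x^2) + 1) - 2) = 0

Step 1. [-6*(((x^2) + 1) - 2) = 0] -6·(inner) — divide through by -6. So div: ((x^2) + 1) - 2 = 0.
Step 2. [((x^2) + 1) - 2 = 0] add 2: x sits inside (… - 2), so sub: (x^2) + 1 = 2.
Step 3. [(x^2) + 1 = 2] +1 is outermost — subtract 1 both sides ⇒ sub: x^2 = 1.
Step 4. [x^2 = 1] √ both sides: 1 ≥ 0 gives two branches, so sqrt: x = 1 or -1.

Answer: x ∈ {-1, 1}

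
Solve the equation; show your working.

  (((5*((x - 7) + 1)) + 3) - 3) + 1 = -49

Step 1. [(((5*((x - 7) + 1)) + 3) - 3) + 1 = -49] peel the +1: subtract 1 from each side. So sub: ((5*((x - 7) + 1)) + 3) - 3 = -50.
Step 2. [((5*((x - 7) + 1)) + 3) - 3 = -50] 3 comes off first (add 3). So sub: (5*((x - 7) + 1)) + 3 = -47.
Step 3. [(5*((x - 7) + 1)) + 3 = -47] 3 comes off first (subtract 3), so sub: 5*((x - 7) + 1) = -50.
Step 4. [5*((x - 7) + 1) = -50] 5·(inner) — divide through by 5. So div: (x - 7) + 1 = -10.
Step 5. [(x - 7) + 1 = -10] subtract 1: x sits inside (… + 1), so sub: x - 7 = -11.
Step 6. [x - 7 = -11] peel the -7: add 7 from each side. So sub: x = -4.

Answer: x ∈ {-4}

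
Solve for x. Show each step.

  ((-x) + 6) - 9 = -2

Step 1. [((-x) + 6) - 9 = -2] -9 is outermost — add 9 both sides. So sub: (-x) + 6 = 7.
Step 2. [(-x) + 6 = 7] +6 is outermost — subtract 6 both sides, so sub: -x = 1.
Step 3. [-x = 1] flip signs both sides, so neg: x = -1.

Answer: x ∈ {-1}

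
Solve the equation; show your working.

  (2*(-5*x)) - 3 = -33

Step 1. [(2*(-5*x)) - 3 = -33] the outer -3 inverts by adding 3, so sub: 2*(-5*x) = -30.
Step 2. [2*(-5*x) = -30] 2·(inner) — divide through by 2, so div: -5*x = -15.
Step 3. [-5*x = -15] LHS = -5·(…); ÷-5 both sides. So div: x = 3.

Answer: x ∈ {3}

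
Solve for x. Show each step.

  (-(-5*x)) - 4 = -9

Step 1. [(-(-5*x)) - 4 = -9] 4 comes off first (add 4), so sub: -(-5*x) = -5.
Step 2. [-(-5*x) = -5] leading − — multiply by −1, so neg: -5*x = 5.
Step 3. [-5*x = 5] -5·(inner) — divide through by -5, so div: x = -1.

Answer: x ∈ {-1}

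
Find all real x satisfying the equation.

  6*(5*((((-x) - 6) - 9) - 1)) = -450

Step 1. [6*(5*((((-x) - 6) - 9) - 1)) = -450] 6·(inner) — divide through by 6 ⇒ div: 5*((((-x) - 6) - 9) - 1) = -75.
Step 2. [5*((((-x) - 6) - 9) - 1) = -75] LHS = 5·(…); ÷5 both sides ⇒ div: (((-x) - 6) - 9) - 1 = -15.
Step 3. [(((-x) - 6) - 9) - 1 = -15] 1 comes off first (add 1) ⇒ sub: ((-x) - 6) - 9 = -14.
Step 4. [((-x) - 6) - 9 = -14] the outer -9 inverts by adding 9. So sub: (-x) - 6 = -5.
Step 5. [(-x) - 6 = -5] -6 is outermost — add 6 both sides, so sub: -x = 1.
Step 6. [-x = 1] flip signs both sides ⇒ neg: x = -1.

Answer: x ∈ {-1}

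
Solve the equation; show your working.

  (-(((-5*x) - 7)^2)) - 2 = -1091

Step 1. [(-(((-5*x) - 7)^2)) - 2 = -1091] add 2: x sits inside (… - 2), so sub: -(((-5*x) - 7)^2) = -1089.
Step 2. [-(((-5*x) - 7)^2) = -1089] flip signs both sides, so neg: ((-5*x) - 7)^2 = 1089.
Step 3. [((-5*x) - 7)^2 = 1089] LHS squared, RHS 1089 ≥ 0: apply √ (±). So sqrt: (-5*x) - 7 = 33 or -33.
Step 4. [(-5*x) - 7 = 33 or -33] 7 comes off first (add 7), so sub: -5*x = 40 or -26.
Step 5. [-5*x = 40 or -26] -5·(inner) — divide through by -5, so div: x = -8 or 26/5.

Answer: x ∈ {-8, 26/5}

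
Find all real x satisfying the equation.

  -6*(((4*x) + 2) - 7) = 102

Step 1. [-6*(((4*x) + 2) - 7) = 102] divide by the outer -6 ⇒ div: ((4*x) + 2) - 7 = -17.
Step 2. [((4*x) + 2) - 7 = -17] peel the -7: add 7 from each side ⇒ sub: (4*x) + 2 = -10.
Step 3. [(4*x) + 2 = -10] 2 comes off first (subtract 2) ⇒ sub: 4*x = -12.
Step 4. [4*x = -12] leading coefficient 4: divide by 4, so div: x = -3.

Answer: x ∈ {-3}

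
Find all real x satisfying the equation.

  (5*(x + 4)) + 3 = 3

Step 1. [(5*(x + 4)) + 3 = 3] +3 is outermost — subtract 3 both sides, so sub: 5*(x + 4) = 0.
Step 2. [5*(x + 4) = 0] LHS = 5·(…); ÷5 both sides. So div: x + 4 = 0.
Step 3. [x + 4 = 0] subtract 4: x sits inside (… + 4), so sub: x = -4.

Answer: x ∈ {-4}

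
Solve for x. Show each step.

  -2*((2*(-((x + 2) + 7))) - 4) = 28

Step 1. [-2*((2*(-((x + 2) + 7))) - 4) = 28] divide by the outer -2, so div: (2*(-((x + 2) + 7))) - 4 = -14.
Step 2. [(2*(-((x + 2) + 7))) - 4 = -14] add 4: x sits inside (… - 4). So sub: 2*(-((x + 2) + 7)) = -10.
Step 3. [2*(-((x + 2) + 7)) = -10] leading coefficient 2: divide by 2. So div: -((x + 2) + 7) = -5.
Step 4. [-((x + 2) + 7) = -5] flip signs both sides. So neg: (x + 2) + 7 = 5.
Step 5. [(x + 2) + 7 = 5] the outer +7 inverts by subtracting 7 ⇒ sub: x + 2 = -2.
Step 6. [x + 2 = -2] 2 comes off first (subtract 2), so sub: x = -4.

Answer: x ∈ {-4}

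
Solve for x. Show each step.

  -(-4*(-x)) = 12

Step 1. [-(-4*(-x)) = 12] LHS negated; negate both sides ⇒ neg: -4*(-x) = -12.
Step 2. [-4*(-x) = -12] LHS = -4·(…); ÷-4 both sides, so div: -x = 3.
Step 3. [-x = 3] flip signs both sides. So neg: x = -3.

Answer: x ∈ {-3}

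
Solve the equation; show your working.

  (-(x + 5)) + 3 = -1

Step 1. [(-(x + 5)) + 3 = -1] +3 is outermost — subtract 3 both sides, so sub: -(x + 5) = -4.
Step 2. [-(x + 5) = -4] leading − — multiply by −1. So neg: x + 5 = 4.
Step 3. [x + 5 = 4] the outer +5 inverts by subtracting 5. So sub: x = -1.

Answer: x ∈ {-1}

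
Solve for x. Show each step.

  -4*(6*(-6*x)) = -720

Step 1. [-4*(6*(-6*x)) = -720] LHS = -4·(…); ÷-4 both sides, so div: 6*(-6*x) = 180.
Step 2. [6*(-6*x) = 180] divide by the outer 6 ⇒ div: -6*x = 30.
Step 3. [-6*x = 30] LHS = -6·(…); ÷-6 both sides ⇒ div: x = -5.

Answer: x ∈ {-5}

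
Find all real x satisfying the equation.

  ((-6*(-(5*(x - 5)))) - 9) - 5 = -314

Step 1. [((-6*(-(5*(x - 5)))) - 9) - 5 = -314] the outer -5 inverts by adding 5 ⇒ sub: (-6*(-(5*(x - 5)))) - 9 = -309.
Step 2. [(-6*(-(5*(x - 5)))) - 9 = -309] add 9: x sits inside (… - 9) ⇒ sub: -6*(-(5*(x - 5))) = -300.
Step 3. [-6*(-(5*(x - 5))) = -300] -6 out front; divide by -6, so div: -(5*(x - 5)) = 50.
Step 4. [-(5*(x - 5)) = 50] LHS negated; negate both sides, so neg: 5*(x - 5) = -50.
Step 5. [5*(x - 5) = -50] 5 out front; divide by 5, so div: x - 5 = -10.
Step 6. [x - 5 = -10] add 5: x sits inside (… - 5), so sub: x = -5.

Answer: x ∈ {-5}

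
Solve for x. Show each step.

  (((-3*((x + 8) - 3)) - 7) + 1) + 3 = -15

Step 1. [(((-3*((x + 8) - 3)) - 7) + 1) + 3 = -15] +3 is outermost — subtract 3 both sides ⇒ sub: ((-3*((x + 8) - 3)) - 7) + 1 = -18.
Step 2. [((-3*((x + 8) - 3)) - 7) + 1 = -18] peel the +1: subtract 1 from each side. So sub: (-3*((x + 8) - 3)) - 7 = -19.
Step 3. [(-3*((x + 8) - 3)) - 7 = -19] add 7: x sits inside (… - 7) ⇒ sub: -3*((x + 8) - 3) = -12.
Step 4. [-3*((x + 8) - 3) = -12] -3·(inner) — divide through by -3 ⇒ div: (x + 8) - 3 = 4.
Step 5. [(x + 8) - 3 = 4] peel the -3: add 3 from each side ⇒ sub: x + 8 = 7.
Step 6. [x + 8 = 7] subtract 8: x sits inside (… + 8) ⇒ sub: x = -1.

Answer: x ∈ {-1}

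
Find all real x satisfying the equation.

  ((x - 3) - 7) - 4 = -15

Step 1. [((x - 3) - 7) - 4 = -15] add 4: x sits inside (… - 4), so sub: (x - 3) - 7 = -11.
Step 2. [(x - 3) - 7 = -11] the outer -7 inverts by adding 7, so sub: x - 3 = -4.
Step 3. [x - 3 = -4] peel the -3: add 3 from each side. So sub: x = -1.

Answer: x ∈ {-1}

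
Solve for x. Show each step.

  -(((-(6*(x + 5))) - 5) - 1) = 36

Step 1. [-(((-(6*(x + 5))) - 5) - 1) = 36] leading − — multiply by −1 ⇒ neg: ((-(6*(x + 5))) - 5) - 1 = -36.
Step 2. [((-(6*(x + 5))) - 5) - 1 = -36] -1 is outermost — add 1 both sides ⇒ sub: (-(6*(x + 5))) - 5 = -35.
Step 3. [(-(6*(x + 5))) - 5 = -35] 5 comes off first (add 5). So sub: -(6*(x + 5)) = -30.
Step 4. [-(6*(x + 5)) = -30] leading − — multiply by −1 ⇒ neg: 6*(x + 5) = 30.
Step 5. [6*(x + 5) = 30] LHS = 6·(…); ÷6 both sides, so div: x + 5 = 5.
Step 6. [x + 5 = 5] 5 comes off first (subtract 5) ⇒ sub: x = 0.

Answer: x ∈ {0}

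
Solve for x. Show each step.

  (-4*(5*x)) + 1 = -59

Step 1. [(-4*(5*x)) + 1 = -59] the outer +1 inverts by subtracting 1, so sub: -4*(5*x) = -60.
Step 2. [-4*(5*x) = -60] -4·(inner) — divide through by -4, so div: 5*x = 15.
Step 3. [5*x = 15] 5 out front; divide by 5 ⇒ div: x = 3.

Answer: x ∈ {3}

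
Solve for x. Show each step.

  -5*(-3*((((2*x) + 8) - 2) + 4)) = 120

Step 1. [-5*(-3*((((2*x) + 8) - 2) + 4)) = 120] divide by the outer -5, so div: -3*((((2*x) + 8) - 2) + 4) = -24.
Step 2. [-3*((((2*x) + 8) - 2) + 4) = -24] leading coefficient -3: divide by -3, so div: (((2*x) + 8) - 2) + 4 = 8.
Step 3. [(((2*x) + 8) - 2) + 4 = 8] peel the +4: subtract 4 from each side, so sub: ((2*x) + 8) - 2 = 4.
Step 4. [((2*x) + 8) - 2 = 4] -2 is outermost — add 2 both sides ⇒ sub: (2*x) + 8 = 6.
Step 5. [(2*x) + 8 = 6] 8 comes off first (subtract 8) ⇒ sub: 2*x = -2.
Step 6. [2*x = -2] LHS = 2·(…); ÷2 both sides. So div: x = -1.

Answer: x ∈ {-1}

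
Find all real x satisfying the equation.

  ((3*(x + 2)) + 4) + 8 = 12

Step 1. [((3*(x + 2)) + 4) + 8 = 12] +8 is outermost — subtract 8 both sides, so sub: (3*(x + 2)) + 4 = 4.
Step 2. [(3*(x + 2)) + 4 = 4] subtract 4: x sits inside (… + 4). So sub: 3*(x + 2) = 0.
Step 3. [3*(x + 2) = 0] 3 out front; divide by 3 ⇒ div: x + 2 = 0.
Step 4. [x + 2 = 0] 2 comes off first (subtract 2). So sub: x = -2.

Answer: x ∈ {-2}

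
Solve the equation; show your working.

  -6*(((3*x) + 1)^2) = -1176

Step 1. [-6*(((3*x) + 1)^2) = -1176] leading coefficient -6: divide by -6. So div: ((3*x) + 1)^2 = 196.
Step 2. [((3*x) + 1)^2 = 196] 196 ≥ 0, LHS is (·)² — take ±√ ⇒ sqrt: (3*x) + 1 = 14 or -14.
Step 3. [(3*x) + 1 = 14 or -14] 1 comes off first (subtract 1). So sub: 3*x = 13 or -15.
Step 4. [3*x = 13 or -15] 3 out front; divide by 3 ⇒ div: x = 13/3 or -5.

Answer: x ∈ {-5, 13/3}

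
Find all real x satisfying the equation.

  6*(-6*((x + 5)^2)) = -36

Step 1. [6*(-6*((x + 5)^2)) = -36] 6 out front; divide by 6, so div: -6*((x + 5)^2) = -6.
Step 2. [-6*((x + 5)^2) = -6] -6 out front; divide by -6. So div: (x + 5)^2 = 1.
Step 3. [(x + 5)^2 = 1] LHS squared, RHS 1 ≥ 0: apply √ (±). So sqrt: x + 5 = 1 or -1.
Step 4. [x + 5 = 1 or -1] the outer +5 inverts by subtracting 5, so sub: x = -4 or -6.

Answer: x ∈ {-6, -4}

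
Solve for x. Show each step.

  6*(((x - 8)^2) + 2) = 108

Step 1. [6*(((x - 8)^2) + 2) = 108] leading coefficient 6: divide by 6 ⇒ div: ((x - 8)^2) + 2 = 18.
Step 2. [((x - 8)^2) + 2 = 18] the outer +2 inverts by subtracting 2 ⇒ sub: (x - 8)^2 = 16.
Step 3. [(x - 8)^2 = 16] LHS squared, RHS 16 ≥ 0: apply √ (±). So sqrt: x - 8 = 4 or -4.
Step 4. [x - 8 = 4 or -4] add 8: x sits inside (… - 8). So sub: x = 12 or 4.

Answer: x ∈ {4, 12}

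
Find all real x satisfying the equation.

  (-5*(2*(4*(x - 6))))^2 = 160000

Step 1. [(-5*(2*(4*(x - 6))))^2 = 160000] 160000 ≥ 0, LHS is (·)² — take ±√, so sqrt: -5*(2*(4*(x - 6))) = 400 or -400.
Step 2. [-5*(2*(4*(x - 6))) = 400 or -400] -5 out front; divide by -5 ⇒ div: 2*(4*(x - 6)) = -80 or 80.
Step 3. [2*(4*(x - 6)) = -80 or 80] 2 out front; divide by 2. So div: 4*(x - 6) = -40 or 40.
Step 4. [4*(x - 6) = -40 or 40] divide by the outer 4. So div: x - 6 = -10 or 10.
Step 5. [x - 6 = -10 or 10] 6 comes off first (add 6), so sub: x = -4 or 16.

Answer: x ∈ {-4, 16}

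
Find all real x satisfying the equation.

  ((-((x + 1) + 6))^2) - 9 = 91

Step 1. [((-((x + 1) + 6))^2) - 9 = 91] add 9: x sits inside (… - 9). So sub: (-((x + 1) + 6))^2 = 100.
Step 2. [(-((x + 1) + 6))^2 = 100] 100 ≥ 0, LHS is (·)² — take ±√, so sqrt: -((x + 1) + 6) = 10 or -10.
Step 3. [-((x + 1) + 6) = 10 or -10] flip signs both sides, so neg: (x + 1) + 6 = -10 or 10.
Step 4. [(x + 1) + 6 = -10 or 10] 6 comes off first (subtract 6), so sub: x + 1 = -16 or 4.
Step 5. [x + 1 = -16 or 4] peel the +1: subtract 1 from each side, so sub: x = -17 or 3.

Answer: x ∈ {-17, 3}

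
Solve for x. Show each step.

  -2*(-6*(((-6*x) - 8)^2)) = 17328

Step 1. [-2*(-6*(((-6*x) - 8)^2)) = 17328] LHS = -2·(…); ÷-2 both sides. So div: -6*(((-6*x) - 8)^2) = -8664.
Step 2. [-6*(((-6*x) - 8)^2) = -8664] -6 out front; divide by -6, so div: ((-6*x) - 8)^2 = 1444.
Step 3. [((-6*x) - 8)^2 = 1444] LHS squared, RHS 1444 ≥ 0: apply √ (±), so sqrt: (-6*x) - 8 = 38 or -38.
Step 4. [(-6*x) - 8 = 38 or -38] 8 comes off first (add 8). So sub: -6*x = 46 or -30.
Step 5. [-6*x = 46 or -30] leading coefficient -6: divide by -6 ⇒ div: x = -23/3 or 5.

Answer: x ∈ {-23/3, 5}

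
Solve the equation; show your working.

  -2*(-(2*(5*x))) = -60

Step 1. [-2*(-(2*(5*x))) = -60] LHS = -2·(…); ÷-2 both sides. So div: -(2*(5*x)) = 30.
Step 2. [-(2*(5*x)) = 30] leading − — multiply by −1 ⇒ neg: 2*(5*x) = -30.
Step 3. [2*(5*x) = -30] 2 out front; divide by 2, so div: 5*x = -15.
Step 4. [5*x = -15] 5·(inner) — divide through by 5 ⇒ div: x = -3.

Answer: x ∈ {-3}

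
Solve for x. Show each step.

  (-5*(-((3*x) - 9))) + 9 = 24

Step 1. [(-5*(-((3*x) - 9))) + 9 = 24] subtract 9: x sits inside (… + 9), so sub: -5*(-((3*x) - 9)) = 15.
Step 2. [-5*(-((3*x) - 9)) = 15] -5·(inner) — divide through by -5 ⇒ div: -((3*x) - 9) = -3.
Step 3. [-((3*x) - 9) = -3] flip signs both sides ⇒ neg: (3*x) - 9 = 3.
Step 4. [(3*x) - 9 = 3] 3 | LHS and 3 | 3: pull 3 out. So factor: x - 3 = 1.
Step 5. [x - 3 = 1] 3 comes off first (add 3), so sub: x = 4.

Answer: x ∈ {4}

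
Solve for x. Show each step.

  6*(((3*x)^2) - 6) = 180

Step 1. [6*(((3*x)^2) - 6) = 180] divide by the outer 6, so div: ((3*x)^2) - 6 = 30.
Step 2. [((3*x)^2) - 6 = 30] the outer -6 inverts by adding 6. So sub: (3*x)^2 = 36.
Step 3. [(3*x)^2 = 36] LHS squared, RHS 36 ≥ 0: apply √ (±), so sqrt: 3*x = 6 or -6.
Step 4. [3*x = 6 or -6] 3 out front; divide by 3, so div: x = 2 or -2.

Answer: x ∈ {-2, 2}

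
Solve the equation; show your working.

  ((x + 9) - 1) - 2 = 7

Step 1. [((x + 9) - 1) - 2 = 7] -2 is outermost — add 2 both sides ⇒ sub: (x + 9) - 1 = 9.
Step 2. [(x + 9) - 1 = 9] -1 is outermost — add 1 both sides. So sub: x + 9 = 10.
Step 3. [x + 9 = 10] the outer +9 inverts by subtracting 9 ⇒ sub: x = 1.

Answer: x ∈ {1}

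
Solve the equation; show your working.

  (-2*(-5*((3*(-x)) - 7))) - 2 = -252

Step 1. [(-2*(-5*((3*(-x)) - 7))) - 2 = -252] -2 divides every term; factor it out. So factor: (-5*((3*(-x)) - 7)) + 1 = 126.
Step 2. [(-5*((3*(-x)) - 7)) + 1 = 126] subtract 1: x sits inside (… + 1), so sub: -5*((3*(-x)) - 7) = 125.
Step 3. [-5*((3*(-x)) - 7) = 125] divide by the outer -5 ⇒ div: (3*(-x)) - 7 = -25.
Step 4. [(3*(-x)) - 7 = -25] -7 is outermost — add 7 both sides. So sub: 3*(-x) = -18.
Step 5. [3*(-x) = -18] LHS = 3·(…); ÷3 both sides. So div: -x = -6.
Step 6. [-x = -6] LHS negated; negate both sides, so neg: x = 6.

Answer: x ∈ {6}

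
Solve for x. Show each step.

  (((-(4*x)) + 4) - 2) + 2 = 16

Step 1. [(((-(4*x)) + 4) - 2) + 2 = 16] subtract 2: x sits inside (… + 2). So sub: ((-(4*x)) + 4) - 2 = 14.
Step 2. [((-(4*x)) + 4) - 2 = 14] the outer -2 inverts by adding 2, so sub: (-(4*x)) + 4 = 16.
Step 3. [(-(4*x)) + 4 = 16] 4 comes off first (subtract 4), so sub: -(4*x) = 12.
Step 4. [-(4*x) = 12] LHS negated; negate both sides, so neg: 4*x = -12.
Step 5. [4*x = -12] leading coefficient 4: divide by 4 ⇒ div: x = -3.

Answer: x ∈ {-3}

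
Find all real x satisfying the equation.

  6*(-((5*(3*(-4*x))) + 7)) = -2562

Step 1. [6*(-((5*(3*(-4*x))) + 7)) = -2562] LHS = 6·(…); ÷6 both sides, so div: -((5*(3*(-4*x))) + 7) = -427.
Step 2. [-((5*(3*(-4*x))) + 7) = -427] leading − — multiply by −1, so neg: (5*(3*(-4*x))) + 7 = 427.
Step 3. [(5*(3*(-4*x))) + 7 = 427] the outer +7 inverts by subtracting 7 ⇒ sub: 5*(3*(-4*x)) = 420.
Step 4. [5*(3*(-4*x)) = 420] LHS = 5·(…); ÷5 both sides ⇒ div: 3*(-4*x) = 84.
Step 5. [3*(-4*x) = 84] divide by the outer 3 ⇒ div: -4*x = 28.
Step 6. [-4*x = 28] divide by the outer -4 ⇒ div: x = -7.

Answer: x ∈ {-7}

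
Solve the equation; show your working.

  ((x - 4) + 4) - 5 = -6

Step 1. [((x - 4) + 4) - 5 = -6] add 5: x sits inside (… - 5) ⇒ sub: (x - 4) + 4 = -1.
Step 2. [(x - 4) + 4 = -1] 4 comes off first (subtract 4). So sub: x - 4 = -5.
Step 3. [x - 4 = -5] the outer -4 inverts by adding 4. So sub: x = -1.

Answer: x ∈ {-1}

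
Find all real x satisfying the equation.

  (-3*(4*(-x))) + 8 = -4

Step 1. [(-3*(4*(-x))) + 8 = -4] the outer +8 inverts by subtracting 8, so sub: -3*(4*(-x)) = -12.
Step 2. [-3*(4*(-x)) = -12] -3·(inner) — divide through by -3 ⇒ div: 4*(-x) = 4.
Step 3. [4*(-x) = 4] 4·(inner) — divide through by 4. So div: -x = 1.
Step 4. [-x = 1] flip signs both sides, so neg: x = -1.

Answer: x ∈ {-1}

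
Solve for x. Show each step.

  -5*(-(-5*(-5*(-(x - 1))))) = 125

Step 1. [-5*(-(-5*(-5*(-(x - 1))))) = 125] divide by the outer -5 ⇒ div: -(-5*(-5*(-(x - 1)))) = -25.
Step 2. [-(-5*(-5*(-(x - 1)))) = -25] leading − — multiply by −1, so neg: -5*(-5*(-(x - 1))) = 25.
Step 3. [-5*(-5*(-(x - 1))) = 25] leading coefficient -5: divide by -5. So div: -5*(-(x - 1)) = -5.
Step 4. [-5*(-(x - 1)) = -5] LHS = -5·(…); ÷-5 both sides, so div: -(x - 1) = 1.
Step 5. [-(x - 1) = 1] leading − — multiply by −1. So neg: x - 1 = -1.
Step 6. [x - 1 = -1] the outer -1 inverts by adding 1. So sub: x = 0.

Answer: x ∈ {0}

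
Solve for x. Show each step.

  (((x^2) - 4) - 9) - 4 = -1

Step 1. [(((x^2) - 4) - 9) - 4 = -1] -4 is outermost — add 4 both sides. So sub: ((x^2) - 4) - 9 = 3.
Step 2. [((x^2) - 4) - 9 = 3] the outer -9 inverts by adding 9, so sub: (x^2) - 4 = 12.
Step 3. [(x^2) - 4 = 12] -4 is outermost — add 4 both sides, so sub: x^2 = 16.
Step 4. [x^2 = 16] √ both sides: 16 ≥ 0 gives two branches ⇒ sqrt: x = 4 or -4.

Answer: x ∈ {-4, 4}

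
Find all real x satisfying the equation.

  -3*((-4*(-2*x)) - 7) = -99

Step 1. [-3*((-4*(-2*x)) - 7) = -99] divide by the outer -3 ⇒ div: (-4*(-2*x)) - 7 = 33.
Step 2. [(-4*(-2*x)) - 7 = 33] add 7: x sits inside (… - 7) ⇒ sub: -4*(-2*x) = 40.
Step 3. [-4*(-2*x) = 40] LHS = -4·(…); ÷-4 both sides ⇒ div: -2*x = -10.
Step 4. [-2*x = -10] -2 out front; divide by -2, so div: x = 5.

Answer: x ∈ {5}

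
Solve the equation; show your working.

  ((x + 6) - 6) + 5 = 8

Step 1. [((x + 6) - 6) + 5 = 8] subtract 5: x sits inside (… + 5), so sub: (x + 6) - 6 = 3.
Step 2. [(x + 6) - 6 = 3] add 6: x sits inside (… - 6). So sub: x + 6 = 9.
Step 3. [x + 6 = 9] the outer +6 inverts by subtracting 6. So sub: x = 3.

Answer: x ∈ {3}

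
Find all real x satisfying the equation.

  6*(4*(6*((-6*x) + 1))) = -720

Step 1. [6*(4*(6*((-6*x) + 1))) = -720] leading coefficient 6: divide by 6 ⇒ div: 4*(6*((-6*x) + 1)) = -120.
Step 2. [4*(6*((-6*x) + 1)) = -120] 4·(inner) — divide through by 4. So div: 6*((-6*x) + 1) = -30.
Step 3. [6*((-6*x) + 1) = -30] divide by the outer 6. So div: (-6*x) + 1 = -5.
Step 4. [(-6*x) + 1 = -5] peel the +1: subtract 1 from each side, so sub: -6*x = -6.
Step 5. [-6*x = -6] leading coefficient -6: divide by -6. So div: x = 1.

Answer: x ∈ {1}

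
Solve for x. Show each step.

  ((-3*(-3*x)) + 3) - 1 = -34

Step 1. [((-3*(-3*x)) + 3) - 1 = -34] the outer -1 inverts by adding 1, so sub: (-3*(-3*x)) + 3 = -33.
Step 2. [(-3*(-3*x)) + 3 = -33] -3 | LHS and -3 | -33: pull -3 out ⇒ factor: (-3*x) - 1 = 11.
Step 3. [(-3*x) - 1 = 11] 1 comes off first (add 1). So sub: -3*x = 12.
Step 4. [-3*x = 12] divide by the outer -3 ⇒ div: x = -4.

Answer: x ∈ {-4}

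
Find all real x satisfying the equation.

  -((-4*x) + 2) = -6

Step 1. [-((-4*x) + 2) = -6] LHS negated; negate both sides. So neg: (-4*x) + 2 = 6.
Step 2. [(-4*x) + 2 = 6] +2 is outermost — subtract 2 both sides. So sub: -4*x = 4.
Step 3. [-4*x = 4] divide by the outer -4 ⇒ div: x = -1.

Answer: x ∈ {-1}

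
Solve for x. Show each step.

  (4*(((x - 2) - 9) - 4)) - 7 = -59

Step 1. [(4*(((x - 2) - 9) - 4)) - 7 = -59] peel the -7: add 7 from each side ⇒ sub: 4*(((x - 2) - 9) - 4) = -52.
Step 2. [4*(((x - 2) - 9) - 4) = -52] LHS = 4·(…); ÷4 both sides, so div: ((x - 2) - 9) - 4 = -13.
Step 3. [((x - 2) - 9) - 4 = -13] -4 is outermost — add 4 both sides. So sub: (x - 2) - 9 = -9.
Step 4. [(x - 2) - 9 = -9] 9 comes off first (add 9), so sub: x - 2 = 0.
Step 5. [x - 2 = 0] 2 comes off first (add 2), so sub: x = 2.

Answer: x ∈ {2}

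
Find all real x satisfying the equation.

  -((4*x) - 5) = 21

Step 1. [-((4*x) - 5) = 21] leading − — multiply by −1, so neg: (4*x) - 5 = -21.
Step 2. [(4*x) - 5 = -21] peel the -5: add 5 from each side. So sub: 4*x = -16.
Step 3. [4*x = -16] divide by the outer 4 ⇒ div: x = -4.

Answer: x ∈ {-4}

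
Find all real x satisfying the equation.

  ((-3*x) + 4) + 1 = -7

Step 1. [((-3*x) + 4) + 1 = -7] +1 is outermost — subtract 1 both sides. So sub: (-3*x) + 4 = -8.
Step 2. [(-3*x) + 4 = -8] peel the +4: subtract 4 from each side ⇒ sub: -3*x = -12.
Step 3. [-3*x = -12] -3·(inner) — divide through by -3, so div: x = 4.

Answer: x ∈ {4}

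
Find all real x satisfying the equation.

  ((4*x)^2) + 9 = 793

Step 1. [((4*x)^2) + 9 = 793] peel the +9: subtract 9 from each side, so sub: (4*x)^2 = 784.
Step 2. [(4*x)^2 = 784] LHS squared, RHS 784 ≥ 0: apply √ (±) ⇒ sqrt: 4*x = 28 or -28.
Step 3. [4*x = 28 or -28] LHS = 4·(…); ÷4 both sides. So div: x = 7 or -7.

Answer: x ∈ {-7, 7}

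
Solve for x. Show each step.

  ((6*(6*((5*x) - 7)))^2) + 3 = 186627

Step 1. [((6*(6*((5*x) - 7)))^2) + 3 = 186627] the outer +3 inverts by subtracting 3, so sub: (6*(6*((5*x) - 7)))^2 = 186624.
Step 2. [(6*(6*((5*x) - 7)))^2 = 186624] 186624 ≥ 0, LHS is (·)² — take ±√, so sqrt: 6*(6*((5*x) - 7)) = 432 or -432.
Step 3. [6*(6*((5*x) - 7)) = 432 or -432] 6 out front; divide by 6 ⇒ div: 6*((5*x) - 7) = 72 or -72.
Step 4. [6*((5*x) - 7) = 72 or -72] 6 out front; divide by 6, so div: (5*x) - 7 = 12 or -12.
Step 5. [(5*x) - 7 = 12 or -12] peel the -7: add 7 from each side. So sub: 5*x = 19 or -5.
Step 6. [5*x = 19 or -5] divide by the outer 5. So div: x = 19/5 or -1.

Answer: x ∈ {-1, 19/5}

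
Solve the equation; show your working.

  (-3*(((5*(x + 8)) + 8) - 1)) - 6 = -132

Step 1. [(-3*(((5*(x + 8)) + 8) - 1)) - 6 = -132] peel the -6: add 6 from each side. So sub: -3*(((5*(x + 8)) + 8) - 1) = -126.
Step 2. [-3*(((5*(x + 8)) + 8) - 1) = -126] divide by the outer -3, so div: ((5*(x + 8)) + 8) - 1 = 42.
Step 3. [((5*(x + 8)) + 8) - 1 = 42] peel the -1: add 1 from each side, so sub: (5*(x + 8)) + 8 = 43.
Step 4. [(5*(x + 8)) + 8 = 43] 8 comes off first (subtract 8), so sub: 5*(x + 8) = 35.
Step 5. [5*(x + 8) = 35] leading coefficient 5: divide by 5. So div: x + 8 = 7.
Step 6. [x + 8 = 7] subtract 8: x sits inside (… + 8), so sub: x = -1.

Answer: x ∈ {-1}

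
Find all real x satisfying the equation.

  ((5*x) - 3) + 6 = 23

Step 1. [((5*x) - 3) + 6 = 23] +6 is outermost — subtract 6 both sides, so sub: (5*x) - 3 = 17.
Step 2. [(5*x) - 3 = 17] add 3: x sits inside (… - 3) ⇒ sub: 5*x = 20.
Step 3. [5*x = 20] LHS = 5·(…); ÷5 both sides ⇒ div: x = 4.

Answer: x ∈ {4}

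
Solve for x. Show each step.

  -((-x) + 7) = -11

Step 1. [-((-x) + 7) = -11] LHS negated; negate both sides, so neg: (-x) + 7 = 11.
Step 2. [(-x) + 7 = 11] peel the +7: subtract 7 from each side ⇒ sub: -x = 4.
Step 3. [-x = 4] leading − — multiply by −1 ⇒ neg: x = -4.

Answer: x ∈ {-4}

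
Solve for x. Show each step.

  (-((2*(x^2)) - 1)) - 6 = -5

Step 1. [(-((2*(x^2)) - 1)) - 6 = -5] add 6: x sits inside (… - 6). So sub: -((2*(x^2)) - 1) = 1.
Step 2. [-((2*(x^2)) - 1) = 1] flip signs both sides. So neg: (2*(x^2)) - 1 = -1.
Step 3. [(2*(x^2)) - 1 = -1] -1 is outermost — add 1 both sides, so sub: 2*(x^2) = 0.
Step 4. [2*(x^2) = 0] LHS = 2·(…); ÷2 both sides, so div: x^2 = 0.
Step 5. [x^2 = 0] LHS squared, RHS 0 ≥ 0: apply √ (±). So sqrt: x = 0.

Answer: x ∈ {0}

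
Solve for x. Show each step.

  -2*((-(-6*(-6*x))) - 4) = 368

Step 1. [-2*((-(-6*(-6*x))) - 4) = 368] divide by the outer -2 ⇒ div: (-(-6*(-6*x))) - 4 = -184.
Step 2. [(-(-6*(-6*x))) - 4 = -184] add 4: x sits inside (… - 4) ⇒ sub: -(-6*(-6*x)) = -180.
Step 3. [-(-6*(-6*x)) = -180] flip signs both sides. So neg: -6*(-6*x) = 180.
Step 4. [-6*(-6*x) = 180] -6·(inner) — divide through by -6. So div: -6*x = -30.
Step 5. [-6*x = -30] leading coefficient -6: divide by -6. So div: x = 5.

Answer: x ∈ {5}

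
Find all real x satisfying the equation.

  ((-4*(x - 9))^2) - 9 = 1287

Step 1. [((-4*(x - 9))^2) - 9 = 1287] add 9: x sits inside (… - 9) ⇒ sub: (-4*(x - 9))^2 = 1296.
Step 2. [(-4*(x - 9))^2 = 1296] LHS squared, RHS 1296 ≥ 0: apply √ (±) ⇒ sqrt: -4*(x - 9) = 36 or -36.
Step 3. [-4*(x - 9) = 36 or -36] -4 out front; divide by -4. So div: x - 9 = -9 or 9.
Step 4. [x - 9 = -9 or 9] -9 is outermost — add 9 both sides ⇒ sub: x = 0 or 18.

Answer: x ∈ {0, 18}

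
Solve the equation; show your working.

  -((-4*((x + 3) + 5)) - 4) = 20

Step 1. [-((-4*((x + 3) + 5)) - 4) = 20] LHS negated; negate both sides, so neg: (-4*((x + 3) + 5)) - 4 = -20.
Step 2. [(-4*((x + 3) + 5)) - 4 = -20] -4 is outermost — add 4 both sides ⇒ sub: -4*((x + 3) + 5) = -16.
Step 3. [-4*((x + 3) + 5) = -16] LHS = -4·(…); ÷-4 both sides ⇒ div: (x + 3) + 5 = 4.
Step 4. [(x + 3) + 5 = 4] 5 comes off first (subtract 5) ⇒ sub: x + 3 = -1.
Step 5. [x + 3 = -1] the outer +3 inverts by subtracting 3. So sub: x = -4.

Answer: x ∈ {-4}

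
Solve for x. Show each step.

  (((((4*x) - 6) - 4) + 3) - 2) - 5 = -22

Step 1. [(((((4*x) - 6) - 4) + 3) - 2) - 5 = -22] add 5: x sits inside (… - 5). So sub: ((((4*x) - 6) - 4) + 3) - 2 = -17.
Step 2. [((((4*x) - 6) - 4) + 3) - 2 = -17] 2 comes off first (add 2). So sub: (((4*x) - 6) - 4) + 3 = -15.
Step 3. [(((4*x) - 6) - 4) + 3 = -15] the outer +3 inverts by subtracting 3. So sub: ((4*x) - 6) - 4 = -18.
Step 4. [((4*x) - 6) - 4 = -18] peel the -4: add 4 from each side. So sub: (4*x) - 6 = -14.
Step 5. [(4*x) - 6 = -14] 6 comes off first (add 6). So sub: 4*x = -8.
Step 6. [4*x = -8] 4 out front; divide by 4 ⇒ div: x = -2.

Answer: x ∈ {-2}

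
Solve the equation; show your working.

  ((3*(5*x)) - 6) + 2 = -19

Step 1. [((3*(5*x)) - 6) + 2 = -19] subtract 2: x sits inside (… + 2) ⇒ sub: (3*(5*x)) - 6 = -21.
Step 2. [(3*(5*x)) - 6 = -21] peel the -6: add 6 from each side ⇒ sub: 3*(5*x) = -15.
Step 3. [3*(5*x) = -15] leading coefficient 3: divide by 3, so div: 5*x = -5.
Step 4. [5*x = -5] 5 out front; divide by 5 ⇒ div: x = -1.

Answer: x ∈ {-1}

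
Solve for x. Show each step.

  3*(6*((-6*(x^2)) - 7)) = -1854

Step 1. [3*(6*((-6*(x^2)) - 7)) = -1854] 3·(inner) — divide through by 3 ⇒ div: 6*((-6*(x^2)) - 7) = -618.
Step 2. [6*((-6*(x^2)) - 7) = -618] divide by the outer 6 ⇒ div: (-6*(x^2)) - 7 = -103.
Step 3. [(-6*(x^2)) - 7 = -103] the outer -7 inverts by adding 7 ⇒ sub: -6*(x^2) = -96.
Step 4. [-6*(x^2) = -96] -6 out front; divide by -6, so div: x^2 = 16.
Step 5. [x^2 = 16] √ both sides: 16 ≥ 0 gives two branches, so sqrt: x = 4 or -4.

Answer: x ∈ {-4, 4}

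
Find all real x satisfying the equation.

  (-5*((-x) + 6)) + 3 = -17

Step 1. [(-5*((-x) + 6)) + 3 = -17] 3 comes off first (subtract 3). So sub: -5*((-x) + 6) = -20.
Step 2. [-5*((-x) + 6) = -20] LHS = -5·(…); ÷-5 both sides ⇒ div: (-x) + 6 = 4.
Step 3. [(-x) + 6 = 4] 6 comes off first (subtract 6). So sub: -x = -2.
Step 4. [-x = -2] flip signs both sides. So neg: x = 2.

Answer: x ∈ {2}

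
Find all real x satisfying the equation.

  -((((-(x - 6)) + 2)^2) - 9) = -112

Step 1. [-((((-(x - 6)) + 2)^2) - 9) = -112] LHS negated; negate both sides. So neg: (((-(x - 6)) + 2)^2) - 9 = 112.
Step 2. [(((-(x - 6)) + 2)^2) - 9 = 112] peel the -9: add 9 from each side ⇒ sub: ((-(x - 6)) + 2)^2 = 121.
Step 3. [((-(x - 6)) + 2)^2 = 121] LHS squared, RHS 121 ≥ 0: apply √ (±), so sqrt: (-(x - 6)) + 2 = 11 or -11.
Step 4. [(-(x - 6)) + 2 = 11 or -11] the outer +2 inverts by subtracting 2 ⇒ sub: -(x - 6) = 9 or -13.
Step 5. [-(x - 6) = 9 or -13] LHS negated; negate both sides ⇒ neg: x - 6 = -9 or 13.
Step 6. [x - 6 = -9 or 13] the outer -6 inverts by adding 6, so sub: x = -3 or 19.

Answer: x ∈ {-3, 19}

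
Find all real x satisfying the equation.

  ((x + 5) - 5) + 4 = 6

Step 1. [((x + 5) - 5) + 4 = 6] +4 is outermost — subtract 4 both sides. So sub: (x + 5) - 5 = 2.
Step 2. [(x + 5) - 5 = 2] peel the -5: add 5 from each side, so sub: x + 5 = 7.
Step 3. [x + 5 = 7] subtract 5: x sits inside (… + 5). So sub: x = 2.

Answer: x ∈ {2}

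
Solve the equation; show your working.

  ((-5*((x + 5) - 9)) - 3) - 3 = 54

Step 1. [((-5*((x + 5) - 9)) - 3) - 3 = 54] -3 is outermost — add 3 both sides ⇒ sub: (-5*((x + 5) - 9)) - 3 = 57.
Step 2. [(-5*((x + 5) - 9)) - 3 = 57] 3 comes off first (add 3). So sub: -5*((x + 5) - 9) = 60.
Step 3. [-5*((x + 5) - 9) = 60] leading coefficient -5: divide by -5, so div: (x + 5) - 9 = -12.
Step 4. [(x + 5) - 9 = -12] the outer -9 inverts by adding 9 ⇒ sub: x + 5 = -3.
Step 5. [x + 5 = -3] 5 comes off first (subtract 5) ⇒ sub: x = -8.

Answer: x ∈ {-8}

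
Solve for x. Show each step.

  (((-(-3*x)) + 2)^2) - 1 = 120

Step 1. [(((-(-3*x)) + 2)^2) - 1 = 120] 1 comes off first (add 1) ⇒ sub: ((-(-3*x)) + 2)^2 = 121.
Step 2. [((-(-3*x)) + 2)^2 = 121] LHS squared, RHS 121 ≥ 0: apply √ (±). So sqrt: (-(-3*x)) + 2 = 11 or -11.
Step 3. [(-(-3*x)) + 2 = 11 or -11] +2 is outermost — subtract 2 both sides ⇒ sub: -(-3*x) = 9 or -13.
Step 4. [-(-3*x) = 9 or -13] LHS negated; negate both sides. So neg: -3*x = -9 or 13.
Step 5. [-3*x = -9 or 13] leading coefficient -3: divide by -3, so div: x = 3 or -13/3.

Answer: x ∈ {-13/3, 3}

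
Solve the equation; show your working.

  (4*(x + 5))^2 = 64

Step 1. [(4*(x + 5))^2 = 64] LHS squared, RHS 64 ≥ 0: apply √ (±), so sqrt: 4*(x + 5) = 8 or -8.
Step 2. [4*(x + 5) = 8 or -8] leading coefficient 4: divide by 4, so div: x + 5 = 2 or -2.
Step 3. [x + 5 = 2 or -2] peel the +5: subtract 5 from each side, so sub: x = -3 or -7.

Answer: x ∈ {-7, -3}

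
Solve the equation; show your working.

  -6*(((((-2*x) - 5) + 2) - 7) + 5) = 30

Step 1. [-6*(((((-2*x) - 5) + 2) - 7) + 5) = 30] -6 out front; divide by -6, so div: ((((-2*x) - 5) + 2) - 7) + 5 = -5.
Step 2. [((((-2*x) - 5) + 2) - 7) + 5 = -5] 5 comes off first (subtract 5). So sub: (((-2*x) - 5) + 2) - 7 = -10.
Step 3. [(((-2*x) - 5) + 2) - 7 = -10] -7 is outermost — add 7 both sides, so sub: ((-2*x) - 5) + 2 = -3.
Step 4. [((-2*x) - 5) + 2 = -3] +2 is outermost — subtract 2 both sides ⇒ sub: (-2*x) - 5 = -5.
Step 5. [(-2*x) - 5 = -5] 5 comes off first (add 5), so sub: -2*x = 0.
Step 6. [-2*x = 0] -2 out front; divide by -2, so div: x = 0.

Answer: x ∈ {0}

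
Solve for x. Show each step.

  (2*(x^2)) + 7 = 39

Step 1. [(2*(x^2)) + 7 = 39] 7 comes off first (subtract 7), so sub: 2*(x^2) = 32.
Step 2. [2*(x^2) = 32] 2 out front; divide by 2, so div: x^2 = 16.
Step 3. [x^2 = 16] √ both sides: 16 ≥ 0 gives two branches. So sqrt: x = 4 or -4.

Answer: x ∈ {-4, 4}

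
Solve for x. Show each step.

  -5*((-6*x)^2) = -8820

Step 1. [-5*((-6*x)^2) = -8820] -5·(inner) — divide through by -5. So div: (-6*x)^2 = 1764.
Step 2. [(-6*x)^2 = 1764] 1764 ≥ 0, LHS is (·)² — take ±√, so sqrt: -6*x = 42 or -42.
Step 3. [-6*x = 42 or -42] leading coefficient -6: divide by -6, so div: x = -7 or 7.

Answer: x ∈ {-7, 7}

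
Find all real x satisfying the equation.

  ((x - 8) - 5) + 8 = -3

Step 1. [((x - 8) - 5) + 8 = -3] the outer +8 inverts by subtracting 8, so sub: (x - 8) - 5 = -11.
Step 2. [(x - 8) - 5 = -11] add 5: x sits inside (… - 5), so sub: x - 8 = -6.
Step 3. [x - 8 = -6] peel the -8: add 8 from each side. So sub: x = 2.

Answer: x ∈ {2}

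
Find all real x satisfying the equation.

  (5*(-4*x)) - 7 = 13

Step 1. [(5*(-4*x)) - 7 = 13] peel the -7: add 7 from each side ⇒ sub: 5*(-4*x) = 20.
Step 2. [5*(-4*x) = 20] divide by the outer 5 ⇒ div: -4*x = 4.
Step 3. [-4*x = 4] divide by the outer -4. So div: x = -1.

Answer: x ∈ {-1}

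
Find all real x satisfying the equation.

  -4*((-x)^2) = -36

Step 1. [-4*((-x)^2) = -36] LHS = -4·(…); ÷-4 both sides ⇒ div: (-x)^2 = 9.
Step 2. [(-x)^2 = 9] LHS squared, RHS 9 ≥ 0: apply √ (±). So sqrt: -x = 3 or -3.
Step 3. [-x = 3 or -3] flip signs both sides, so neg: x = -3 or 3.

Answer: x ∈ {-3, 3}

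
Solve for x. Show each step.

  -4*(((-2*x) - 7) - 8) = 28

Step 1. [-4*(((-2*x) - 7) - 8) = 28] -4·(inner) — divide through by -4, so div: ((-2*x) - 7) - 8 = -7.
Step 2. [((-2*x) - 7) - 8 = -7] peel the -8: add 8 from each side ⇒ sub: (-2*x) - 7 = 1.
Step 3. [(-2*x) - 7 = 1] peel the -7: add 7 from each side. So sub: -2*x = 8.
Step 4. [-2*x = 8] -2 out front; divide by -2. So div: x = -4.

Answer: x ∈ {-4}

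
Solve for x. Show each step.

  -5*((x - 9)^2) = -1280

Step 1. [-5*((x - 9)^2) = -1280] leading coefficient -5: divide by -5 ⇒ div: (x - 9)^2 = 256.
Step 2. [(x - 9)^2 = 256] 256 ≥ 0, LHS is (·)² — take ±√ ⇒ sqrt: x - 9 = 16 or -16.
Step 3. [x - 9 = 16 or -16] peel the -9: add 9 from each side, so sub: x = 25 or -7.

Answer: x ∈ {-7, 25}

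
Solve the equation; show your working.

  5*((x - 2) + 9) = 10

Step 1. [5*((x - 2) + 9) = 10] LHS = 5·(…); ÷5 both sides, so div: (x - 2) + 9 = 2.
Step 2. [(x - 2) + 9 = 2] subtract 9: x sits inside (… + 9). So sub: x - 2 = -7.
Step 3. [x - 2 = -7] -2 is outermost — add 2 both sides ⇒ sub: x = -5.

Answer: x ∈ {-5}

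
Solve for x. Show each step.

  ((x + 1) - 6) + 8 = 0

Step 1. [((x + 1) - 6) + 8 = 0] subtract 8: x sits inside (… + 8) ⇒ sub: (x + 1) - 6 = -8.
Step 2. [(x + 1) - 6 = -8] the outer -6 inverts by adding 6, so sub: x + 1 = -2.
Step 3. [x + 1 = -2] +1 is outermost — subtract 1 both sides ⇒ sub: x = -3.

Answer: x ∈ {-3}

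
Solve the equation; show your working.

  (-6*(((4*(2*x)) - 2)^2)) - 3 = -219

Step 1. [(-6*(((4*(2*x)) - 2)^2)) - 3 = -219] -3 is outermost — add 3 both sides ⇒ sub: -6*(((4*(2*x)) - 2)^2) = -216.
Step 2. [-6*(((4*(2*x)) - 2)^2) = -216] leading coefficient -6: divide by -6 ⇒ div: ((4*(2*x)) - 2)^2 = 36.
Step 3. [((4*(2*x)) - 2)^2 = 36] √ both sides: 36 ≥ 0 gives two branches. So sqrt: (4*(2*x)) - 2 = 6 or -6.
Step 4. [(4*(2*x)) - 2 = 6 or -6] -2 is outermost — add 2 both sides, so sub: 4*(2*x) = 8 or -4.
Step 5. [4*(2*x) = 8 or -4] divide by the outer 4. So div: 2*x = 2 or -1.
Step 6. [2*x = 2 or -1] LHS = 2·(…); ÷2 both sides ⇒ div: x = 1 or -1/2.

Answer: x ∈ {-1/2, 1}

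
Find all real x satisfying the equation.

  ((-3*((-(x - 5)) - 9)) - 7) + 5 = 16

Step 1. [((-3*((-(x - 5)) - 9)) - 7) + 5 = 16] +5 is outermost — subtract 5 both sides. So sub: (-3*((-(x - 5)) - 9)) - 7 = 11.
Step 2. [(-3*((-(x - 5)) - 9)) - 7 = 11] 7 comes off first (add 7), so sub: -3*((-(x - 5)) - 9) = 18.
Step 3. [-3*((-(x - 5)) - 9) = 18] divide by the outer -3 ⇒ div: (-(x - 5)) - 9 = -6.
Step 4. [(-(x - 5)) - 9 = -6] 9 comes off first (add 9) ⇒ sub: -(x - 5) = 3.
Step 5. [-(x - 5) = 3] flip signs both sides, so neg: x - 5 = -3.
Step 6. [x - 5 = -3] 5 comes off first (add 5). So sub: x = 2.

Answer: x ∈ {2}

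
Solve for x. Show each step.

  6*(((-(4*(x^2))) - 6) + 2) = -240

Step 1. [6*(((-(4*(x^2))) - 6) + 2) = -240] leading coefficient 6: divide by 6 ⇒ div: ((-(4*(x^2))) - 6) + 2 = -40.
Step 2. [((-(4*(x^2))) - 6) + 2 = -40] peel the +2: subtract 2 from each side. So sub: (-(4*(x^2))) - 6 = -42.
Step 3. [(-(4*(x^2))) - 6 = -42] the outer -6 inverts by adding 6. So sub: -(4*(x^2)) = -36.
Step 4. [-(4*(x^2)) = -36] leading − — multiply by −1, so neg: 4*(x^2) = 36.
Step 5. [4*(x^2) = 36] leading coefficient 4: divide by 4 ⇒ div: x^2 = 9.
Step 6. [x^2 = 9] LHS squared, RHS 9 ≥ 0: apply √ (±) ⇒ sqrt: x = 3 or -3.

Answer: x ∈ {-3, 3}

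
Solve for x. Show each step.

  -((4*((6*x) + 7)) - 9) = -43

Step 1. [-((4*((6*x) + 7)) - 9) = -43] LHS negated; negate both sides. So neg: (4*((6*x) + 7)) - 9 = 43.
Step 2. [(4*((6*x) + 7)) - 9 = 43] the outer -9 inverts by adding 9 ⇒ sub: 4*((6*x) + 7) = 52.
Step 3. [4*((6*x) + 7) = 52] divide by the outer 4 ⇒ div: (6*x) + 7 = 13.
Step 4. [(6*x) + 7 = 13] subtract 7: x sits inside (… + 7), so sub: 6*x = 6.
Step 5. [6*x = 6] leading coefficient 6: divide by 6. So div: x = 1.

Answer: x ∈ {1}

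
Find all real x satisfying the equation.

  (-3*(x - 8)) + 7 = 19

Step 1. [(-3*(x - 8)) + 7 = 19] 7 comes off first (subtract 7), so sub: -3*(x - 8) = 12.
Step 2. [-3*(x - 8) = 12] -3·(inner) — divide through by -3 ⇒ div: x - 8 = -4.
Step 3. [x - 8 = -4] the outer -8 inverts by adding 8. So sub: x = 4.

Answer: x ∈ {4}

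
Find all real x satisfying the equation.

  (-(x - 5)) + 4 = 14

Step 1. [(-(x - 5)) + 4 = 14] subtract 4: x sits inside (… + 4), so sub: -(x - 5) = 10.
Step 2. [-(x - 5) = 10] leading − — multiply by −1 ⇒ neg: x - 5 = -10.
Step 3. [x - 5 = -10] add 5: x sits inside (… - 5). So sub: x = -5.

Answer: x ∈ {-5}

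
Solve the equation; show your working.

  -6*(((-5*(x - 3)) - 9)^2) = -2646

Step 1. [-6*(((-5*(x - 3)) - 9)^2) = -2646] -6·(inner) — divide through by -6 ⇒ div: ((-5*(x - 3)) - 9)^2 = 441.
Step 2. [((-5*(x - 3)) - 9)^2 = 441] LHS squared, RHS 441 ≥ 0: apply √ (±), so sqrt: (-5*(x - 3)) - 9 = 21 or -21.
Step 3. [(-5*(x - 3)) - 9 = 21 or -21] the outer -9 inverts by adding 9. So sub: -5*(x - 3) = 30 or -12.
Step 4. [-5*(x - 3) = 30 or -12] leading coefficient -5: divide by -5 ⇒ div: x - 3 = -6 or 12/5.
Step 5. [x - 3 = -6 or 12/5] -3 is outermost — add 3 both sides. So sub: x = -3 or 27/5.

Answer: x ∈ {-3, 27/5}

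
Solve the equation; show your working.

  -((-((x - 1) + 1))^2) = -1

Step 1. [-((-((x - 1) + 1))^2) = -1] leading − — multiply by −1 ⇒ neg: (-((x - 1) + 1))^2 = 1.
Step 2. [(-((x - 1) + 1))^2 = 1] √ both sides: 1 ≥ 0 gives two branches, so sqrt: -((x - 1) + 1) = 1 or -1.
Step 3. [-((x - 1) + 1) = 1 or -1] LHS negated; negate both sides. So neg: (x - 1) + 1 = -1 or 1.
Step 4. [(x - 1) + 1 = -1 or 1] +1 is outermost — subtract 1 both sides, so sub: x - 1 = -2 or 0.
Step 5. [x - 1 = -2 or 0] the outer -1 inverts by adding 1 ⇒ sub: x = -1 or 1.

Answer: x ∈ {-1, 1}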